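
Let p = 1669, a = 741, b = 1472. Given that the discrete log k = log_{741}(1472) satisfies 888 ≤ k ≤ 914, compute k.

902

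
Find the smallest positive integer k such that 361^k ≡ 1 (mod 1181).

118

The order of 361 must divide p − 1 = 1180 = 2^2 · 5 · 59.
Divisors: 1, 2, 4, 5, 10, 20, 59, 118, 236, 295, 590, 1180.
Check each in increasing order: 361^1 ≡ 361;  361^2 ≡ 411;  361^4 ≡ 38;  361^5 ≡ 727;  361^10 ≡ 622;  361^20 ≡ 697;  361^59 ≡ 1180;  361^118 ≡ 1.
Smallest exponent giving 1 is 118.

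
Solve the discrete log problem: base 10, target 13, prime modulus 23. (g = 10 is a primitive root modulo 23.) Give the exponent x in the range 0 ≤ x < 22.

12

Successive powers of 10 modulo 23:
  10^0=1  10^1=10  10^2=8  10^3=11  10^4=18  10^5=19
  10^6=6  10^7=14  10^8=2  10^9=20  10^10=16  10^11=22
  10^12=13
So 10^12 ≡ 13 (mod 23), giving x = 12.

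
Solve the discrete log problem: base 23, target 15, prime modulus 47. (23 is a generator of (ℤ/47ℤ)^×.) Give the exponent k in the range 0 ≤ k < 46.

41

Baby-step giant-step with m = ceil(sqrt(46)) = 7.
Baby table (23^j mod 47 for j=0..6):
  0:1  1:23  2:12  3:41  4:3  5:22  6:36
Giant step factor: 23^(-7) ≡ 13 (mod 47).
Scan 15·13^i mod 47 for i = 0, 1, …:
  i=0: 15   i=1: 7   i=2: 44   i=3: 8
  i=4: 10   i=5: 36
Match at i=5, j=6: k = 5·7 + 6 = 41.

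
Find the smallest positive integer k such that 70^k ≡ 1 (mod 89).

The order of 70 must divide p − 1 = 88 = 2^3 · 11.
Divisors: 1, 2, 4, 8, 11, 22, 44, 88.
Check each in increasing order: 70^1 ≡ 70;  70^2 ≡ 5;  70^4 ≡ 25;  70^8 ≡ 2;  70^11 ≡ 77;  70^22 ≡ 55;  70^44 ≡ 88;  70^88 ≡ 1.
Smallest exponent giving 1 is 88.

88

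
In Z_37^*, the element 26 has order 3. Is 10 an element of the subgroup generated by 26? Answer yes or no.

10 ∈ ⟨26⟩ iff 10^3 ≡ 1 (mod 37), since |⟨26⟩| = 3.
10^3 mod 37 = 1.
Since 1 = 1, 10 lies in the subgroup.

yes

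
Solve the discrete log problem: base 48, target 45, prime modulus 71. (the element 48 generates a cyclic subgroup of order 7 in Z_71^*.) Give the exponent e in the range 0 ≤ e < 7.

3

Successive powers of 48 modulo 71:
  48^0=1  48^1=48  48^2=32  48^3=45
So 48^3 ≡ 45 (mod 71), giving e = 3.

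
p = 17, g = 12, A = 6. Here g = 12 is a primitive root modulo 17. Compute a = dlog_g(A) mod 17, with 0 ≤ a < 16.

11

Successive powers of 12 modulo 17:
  12^0=1  12^1=12  12^2=8  12^3=11  12^4=13  12^5=3
  12^6=2  12^7=7  12^8=16  12^9=5  12^10=9  12^11=6
So 12^11 ≡ 6 (mod 17), giving a = 11.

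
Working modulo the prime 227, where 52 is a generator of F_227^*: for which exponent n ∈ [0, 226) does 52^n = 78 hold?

34

Baby-step giant-step with m = ceil(sqrt(226)) = 16.
Baby table (52^j mod 227 for j=0..15):
  0:1  1:52  2:207  3:95  4:173  5:143  6:172  7:91
  8:192  9:223  10:19  11:80  12:74  13:216  14:109  15:220
Giant step factor: 52^(-16) ≡ 169 (mod 227).
Scan 78·169^i mod 227 for i = 0, 1, …:
  i=0: 78   i=1: 16   i=2: 207
Match at i=2, j=2: n = 2·16 + 2 = 34.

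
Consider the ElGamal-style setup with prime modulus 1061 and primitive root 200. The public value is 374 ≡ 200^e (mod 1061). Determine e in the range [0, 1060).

Baby-step giant-step with m = ceil(sqrt(1060)) = 33.
Baby table (200^j mod 1061 for j=0..32):
  0:1  1:200  2:743  3:60  4:329  5:18  6:417  7:642
  8:19  9:617  10:324  11:79  12:946  13:342  14:496  15:527
  16:361  17:52  18:851  19:440  20:998  21:132  22:936  23:464
  24:493  25:988  26:254  27:933  28:925  29:386  30:808  31:328
  32:879
Giant step factor: 200^(-33) ≡ 179 (mod 1061).
Scan 374·179^i mod 1061 for i = 0, 1, …:
  i=0: 374   i=1: 103   i=2: 400   i=3: 513
  i=4: 581   i=5: 21   i=6: 576   i=7: 187
  i=8: 582   i=9: 200
Match at i=9, j=1: e = 9·33 + 1 = 298.

298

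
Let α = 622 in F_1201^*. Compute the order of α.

600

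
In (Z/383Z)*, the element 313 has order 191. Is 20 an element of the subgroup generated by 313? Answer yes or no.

20 ∈ ⟨313⟩ iff 20^191 ≡ 1 (mod 383), since |⟨313⟩| = 191.
20^191 mod 383 = 382.
Since 382 ≠ 1, 20 does not lie in the subgroup.

no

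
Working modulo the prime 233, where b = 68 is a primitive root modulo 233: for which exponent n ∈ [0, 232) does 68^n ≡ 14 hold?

Baby-step giant-step with m = ceil(sqrt(232)) = 16.
Baby table (68^j mod 233 for j=0..15):
  0:1  1:68  2:197  3:115  4:131  5:54  6:177  7:153
  8:152  9:84  10:120  11:5  12:107  13:53  14:109  15:189
Giant step factor: 68^(-16) ≡ 63 (mod 233).
Scan 14·63^i mod 233 for i = 0, 1, …:
  i=0: 14   i=1: 183   i=2: 112   i=3: 66
  i=4: 197
Match at i=4, j=2: n = 4·16 + 2 = 66.

66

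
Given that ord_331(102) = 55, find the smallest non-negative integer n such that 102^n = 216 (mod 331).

Successive powers of 102 modulo 331:
  102^0=1  102^1=102  102^2=143  102^3=22  102^4=258  102^5=167
  102^6=153  102^7=49  102^8=33  102^9=56  102^10=85  102^11=64
  102^12=239  102^13=215  102^14=84  102^15=293  102^16=96  102^17=193
  102^18=157  102^19=126  102^20=274  102^21=144  102^22=124  102^23=70
  102^24=189  102^25=80  102^26=216
So 102^26 ≡ 216 (mod 331), giving n = 26.

26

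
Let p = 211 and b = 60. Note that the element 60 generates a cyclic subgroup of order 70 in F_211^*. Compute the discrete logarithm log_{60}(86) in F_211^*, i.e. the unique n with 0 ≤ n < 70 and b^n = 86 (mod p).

Baby-step giant-step with m = ceil(sqrt(70)) = 9.
Baby table (60^j mod 211 for j=0..8):
  0:1  1:60  2:13  3:147  4:169  5:12  6:87  7:156
  8:76
Giant step factor: 60^(-9) ≡ 18 (mod 211).
Scan 86·18^i mod 211 for i = 0, 1, …:
  i=0: 86   i=1: 71   i=2: 12
Match at i=2, j=5: n = 2·9 + 5 = 23.

23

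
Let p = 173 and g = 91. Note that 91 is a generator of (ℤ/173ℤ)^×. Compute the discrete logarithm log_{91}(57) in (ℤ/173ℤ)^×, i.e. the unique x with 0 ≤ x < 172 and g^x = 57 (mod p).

92

Baby-step giant-step with m = ceil(sqrt(172)) = 14.
Baby table (91^j mod 173 for j=0..13):
  0:1  1:91  2:150  3:156  4:10  5:45  6:116  7:3
  8:100  9:104  10:122  11:30  12:135  13:2
Giant step factor: 91^(-14) ≡ 77 (mod 173).
Scan 57·77^i mod 173 for i = 0, 1, …:
  i=0: 57   i=1: 64   i=2: 84   i=3: 67
  i=4: 142   i=5: 35   i=6: 100
Match at i=6, j=8: x = 6·14 + 8 = 92.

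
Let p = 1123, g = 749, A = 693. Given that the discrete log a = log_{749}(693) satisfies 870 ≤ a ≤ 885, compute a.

Compute 749^870 mod 1123 = 43, then multiply by 749 repeatedly:
  749^870=43  749^871=763  749^872=1003  749^873=1083  749^874=361
  749^875=869  749^876=664  749^877=970  749^878=1072  749^879=1106
  749^880=743  749^881=622  749^882=956  749^883=693
Found 693 at exponent 883.

883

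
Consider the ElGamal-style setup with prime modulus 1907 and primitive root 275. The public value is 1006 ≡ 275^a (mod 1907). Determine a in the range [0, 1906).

Baby-step giant-step with m = ceil(sqrt(1906)) = 44.
Baby table (275^j mod 1907 for j=0..43):
  0:1  1:275  2:1252  3:1040  4:1857  5:1506  6:331  7:1396
  8:593  9:980  10:613  11:759  12:862  13:582  14:1769  15:190
  16:761  17:1412  18:1179  19:35  20:90  21:1866  22:167  23:157
  24:1221  25:143  26:1185  27:1685  28:1881  29:478  30:1774  31:1565
  32:1300  33:891  34:929  35:1844  36:1745  37:1218  38:1225  39:1243
  40:472  41:124  42:1681  43:781
Giant step factor: 275^(-44) ≡ 1361 (mod 1907).
Scan 1006·1361^i mod 1907 for i = 0, 1, …:
  i=0: 1006   i=1: 1847   i=2: 341   i=3: 700
  i=4: 1107   i=5: 97   i=6: 434   i=7: 1411
  i=8: 22   i=9: 1337   i=10: 379   i=11: 929
Match at i=11, j=34: a = 11·44 + 34 = 518.

518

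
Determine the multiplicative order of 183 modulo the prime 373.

The order of 183 must divide p − 1 = 372 = 2^2 · 3 · 31.
Divisors: 1, 2, 3, 4, 6, 12, 31, 62, 93, 124, 186, 372.
Check each in increasing order: 183^1 ≡ 183;  183^2 ≡ 292;  183^3 ≡ 97;  183^4 ≡ 220;  183^6 ≡ 84;  183^12 ≡ 342;  183^31 ≡ 200;  183^62 ≡ 89;  183^93 ≡ 269;  183^124 ≡ 88;  183^186 ≡ 372;  183^372 ≡ 1.
Smallest exponent giving 1 is 372.

372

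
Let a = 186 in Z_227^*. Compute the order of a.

The order of 186 must divide p − 1 = 226 = 2 · 113.
Divisors: 1, 2, 113, 226.
Check each in increasing order: 186^1 ≡ 186;  186^2 ≡ 92;  186^113 ≡ 1.
Smallest exponent giving 1 is 113.

113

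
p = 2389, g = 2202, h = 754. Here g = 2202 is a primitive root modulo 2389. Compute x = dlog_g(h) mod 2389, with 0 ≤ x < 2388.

Baby-step giant-step with m = ceil(sqrt(2388)) = 49.
Baby table (2202^j mod 2389 for j=0..48):
  0:1  1:2202  2:1523  3:1879  4:2199  5:2084  6:2088  7:1340
  8:265  9:614  10:2243  11:1023  12:2208  13:401  14:1461  15:1528
  16:944  17:258  18:1923  19:1138  20:2204  21:1149  22:147  23:1179
  24:1704  25:1478  26:738  27:556  28:1144  29:1082  30:731  31:1865
  32:39  33:2263  34:2061  35:1611  36:2146  37:50  38:206  39:2091
  40:779  41:56  42:1473  43:1673  44:108  45:1305  46:2032  47:2256
  48:981
Giant step factor: 2202^(-49) ≡ 2101 (mod 2389).
Scan 754·2101^i mod 2389 for i = 0, 1, …:
  i=0: 754   i=1: 247   i=2: 534   i=3: 1493
  i=4: 36   i=5: 1577   i=6: 2123   i=7: 160
  i=8: 1700   i=9: 145     …   i=47: 1980
  i=48: 731
Match at i=48, j=30: x = 48·49 + 30 = 2382.

2382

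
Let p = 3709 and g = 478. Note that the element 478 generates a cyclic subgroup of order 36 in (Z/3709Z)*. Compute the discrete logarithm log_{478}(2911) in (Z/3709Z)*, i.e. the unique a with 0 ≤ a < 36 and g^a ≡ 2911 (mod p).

4

Successive powers of 478 modulo 3709:
  478^0=1  478^1=478  478^2=2235  478^3=138  478^4=2911
So 478^4 ≡ 2911 (mod 3709), giving a = 4.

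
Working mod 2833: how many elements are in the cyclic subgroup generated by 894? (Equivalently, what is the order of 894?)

944

The order of 894 must divide p − 1 = 2832 = 2^4 · 3 · 59.
Divisors: 1, 2, 3, 4, 6, 8, 12, 16, 24, 48, 59, 118, 177, 236, 354, 472, 708, 944, 1416, 2832.
Check each in increasing order: 894^1 ≡ 894;  894^2 ≡ 330;  894^3 ≡ 388;  894^4 ≡ 1246;  894^6 ≡ 395;  894^8 ≡ 32;  894^12 ≡ 210;  894^16 ≡ 1024;  894^24 ≡ 1605;  894^48 ≡ 828;  894^59 ≡ 2324;  894^118 ≡ 1278;  894^177 ≡ 1088;  894^236 ≡ 1476;  894^354 ≡ 2383;  894^472 ≡ 2832;  894^708 ≡ 1357;  894^944 ≡ 1.
Smallest exponent giving 1 is 944.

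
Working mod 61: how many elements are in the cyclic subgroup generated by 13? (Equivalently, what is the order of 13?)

The order of 13 must divide p − 1 = 60 = 2^2 · 3 · 5.
Divisors: 1, 2, 3, 4, 5, 6, 10, 12, 15, 20, 30, 60.
Check each in increasing order: 13^1 ≡ 13;  13^2 ≡ 47;  13^3 ≡ 1.
Smallest exponent giving 1 is 3.

3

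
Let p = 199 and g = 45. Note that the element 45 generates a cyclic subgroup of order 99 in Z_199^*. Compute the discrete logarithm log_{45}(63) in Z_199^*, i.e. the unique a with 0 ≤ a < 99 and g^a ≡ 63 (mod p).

Baby-step giant-step with m = ceil(sqrt(99)) = 10.
Baby table (45^j mod 199 for j=0..9):
  0:1  1:45  2:35  3:182  4:31  5:2  6:90  7:70
  8:165  9:62
Giant step factor: 45^(-10) ≡ 50 (mod 199).
Scan 63·50^i mod 199 for i = 0, 1, …:
  i=0: 63   i=1: 165
Match at i=1, j=8: a = 1·10 + 8 = 18.

18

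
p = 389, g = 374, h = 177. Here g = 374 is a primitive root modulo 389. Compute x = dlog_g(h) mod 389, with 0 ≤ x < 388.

305

Baby-step giant-step with m = ceil(sqrt(388)) = 20.
Baby table (374^j mod 389 for j=0..19):
  0:1  1:374  2:225  3:126  4:55  5:342  6:316  7:317
  8:302  9:138  10:264  11:319  12:272  13:199  14:127  15:40
  16:178  17:53  18:372  19:255
Giant step factor: 374^(-20) ≡ 6 (mod 389).
Scan 177·6^i mod 389 for i = 0, 1, …:
  i=0: 177   i=1: 284   i=2: 148   i=3: 110
  i=4: 271   i=5: 70   i=6: 31   i=7: 186
  i=8: 338   i=9: 83     …   i=14: 57
  i=15: 342
Match at i=15, j=5: x = 15·20 + 5 = 305.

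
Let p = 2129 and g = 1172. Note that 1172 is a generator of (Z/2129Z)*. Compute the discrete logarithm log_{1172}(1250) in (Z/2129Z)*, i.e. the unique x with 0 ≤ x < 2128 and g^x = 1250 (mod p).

Baby-step giant-step with m = ceil(sqrt(2128)) = 47.
Baby table (1172^j mod 2129 for j=0..46):
  0:1  1:1172  2:379  3:1356  4:998  5:835  6:1409  7:1373
  8:1761  9:891  10:1042  11:1307  12:1053  13:1425  14:964  15:1438
  16:1297  17:2107  18:1893  19:178  20:2103  21:1463  22:791  23:937
  24:1729  25:1709  26:1688  27:495  28:1052  29:253  30:585  31:82
  32:299  33:1272  34:484  35:934  36:342  37:572  38:1878  39:1759
  40:676  41:284  42:724  43:1186  44:1884  45:275  46:821
Giant step factor: 1172^(-47) ≡ 377 (mod 2129).
Scan 1250·377^i mod 2129 for i = 0, 1, …:
  i=0: 1250   i=1: 741   i=2: 458   i=3: 217
  i=4: 907   i=5: 1299   i=6: 53   i=7: 820
  i=8: 435   i=9: 62     …   i=36: 2112
  i=37: 2107
Match at i=37, j=17: x = 37·47 + 17 = 1756.

1756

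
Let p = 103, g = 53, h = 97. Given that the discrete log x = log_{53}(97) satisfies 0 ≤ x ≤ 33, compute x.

Compute 53^0 mod 103 = 1, then multiply by 53 repeatedly:
  53^0=1  53^1=53  53^2=28  53^3=42  53^4=63
  53^5=43  53^6=13  53^7=71  53^8=55  53^9=31
  53^10=98  53^11=44  53^12=66  53^13=99  53^14=97
Found 97 at exponent 14.

14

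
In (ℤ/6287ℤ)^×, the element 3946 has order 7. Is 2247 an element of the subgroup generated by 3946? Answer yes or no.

no

⟨3946⟩ has order 7; its elements mod 6287 are {1, 2397, 2914, 3946, 4304, 5578, 6008}.
2247 is not in this set.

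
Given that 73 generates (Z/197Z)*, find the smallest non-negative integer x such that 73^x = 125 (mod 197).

19

Successive powers of 73 modulo 197:
  73^0=1  73^1=73  73^2=10  73^3=139  73^4=100  73^5=11
  73^6=15  73^7=110  73^8=150  73^9=115  73^10=121  73^11=165
  73^12=28  73^13=74  73^14=83  73^15=149  73^16=42  73^17=111
  73^18=26  73^19=125
So 73^19 ≡ 125 (mod 197), giving x = 19.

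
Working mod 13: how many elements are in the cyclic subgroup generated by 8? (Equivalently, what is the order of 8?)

The order of 8 must divide p − 1 = 12 = 2^2 · 3.
Divisors: 1, 2, 3, 4, 6, 12.
Check each in increasing order: 8^1 ≡ 8;  8^2 ≡ 12;  8^3 ≡ 5;  8^4 ≡ 1.
Smallest exponent giving 1 is 4.

4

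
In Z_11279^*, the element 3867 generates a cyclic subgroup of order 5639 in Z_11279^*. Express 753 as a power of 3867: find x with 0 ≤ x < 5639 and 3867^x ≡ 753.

2419

Baby-step giant-step with m = ceil(sqrt(5639)) = 76.
Baby table (3867^j mod 11279 for j=0..75):
  0:1  1:3867  2:9014  3:5028  4:9559  5:3370  6:4545  7:2833
  8:3302  9:1006  10:10226  11:11047  12:5176  13:6646  14:6520  15:4275
  16:7690  17:5786  18:8205  19:908  20:3467  21:7437  22:8708  23:6021
  24:3351  25:10025  26:752  27:9281  28:11128  29:2591  30:3645  31:7744
  32:303  33:9964  34:1724  35:819  36:8953  37:6000  38:1097  39:1195
  40:7954  41:285  42:8032  43:8657  44:547  45:6076  46:1735  47:9519
  48:6596  49:4913  50:4735  51:4428  52:1554  53:8890  54:10517  55:8444
  56:243  57:3524  58:2276  59:3672  60:10642  61:6822  62:10372  63:400
  64:1577  65:7599  66:3538  67:19  68:5799  69:2081  70:5300  71:1157
  72:7635  73:7402  74:8711  75:6343
Giant step factor: 3867^(-76) ≡ 2787 (mod 11279).
Scan 753·2787^i mod 11279 for i = 0, 1, …:
  i=0: 753   i=1: 717   i=2: 1896   i=3: 5580
  i=4: 8998   i=5: 4209   i=6: 323   i=7: 9160
  i=8: 4543   i=9: 6303     …   i=30: 9717
  i=31: 400
Match at i=31, j=63: x = 31·76 + 63 = 2419.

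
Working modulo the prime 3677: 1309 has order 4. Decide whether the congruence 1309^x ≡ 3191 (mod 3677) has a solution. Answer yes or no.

3191 ∈ ⟨1309⟩ iff 3191^4 ≡ 1 (mod 3677), since |⟨1309⟩| = 4.
3191^4 mod 3677 = 3316.
Since 3316 ≠ 1, 3191 does not lie in the subgroup.

no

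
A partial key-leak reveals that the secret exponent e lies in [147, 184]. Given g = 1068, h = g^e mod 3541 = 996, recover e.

Compute 1068^147 mod 3541 = 1484, then multiply by 1068 repeatedly:
  1068^147=1484  1068^148=2085  1068^149=3032  1068^150=1702  1068^151=1203
  1068^152=2962  1068^153=1303  1068^154=3532  1068^155=1011  1068^156=3284
  1068^157=1722  1068^158=1317  1068^159=779  1068^160=3378  1068^161=2966
  1068^162=2034  1068^163=1679  1068^164=1426  1068^165=338  1068^166=3343
  1068^167=996
Found 996 at exponent 167.

167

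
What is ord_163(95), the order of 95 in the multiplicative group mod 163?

The order of 95 must divide p − 1 = 162 = 2 · 3^4.
Divisors: 1, 2, 3, 6, 9, 18, 27, 54, 81, 162.
Check each in increasing order: 95^1 ≡ 95;  95^2 ≡ 60;  95^3 ≡ 158;  95^6 ≡ 25;  95^9 ≡ 38;  95^18 ≡ 140;  95^27 ≡ 104;  95^54 ≡ 58;  95^81 ≡ 1.
Smallest exponent giving 1 is 81.

81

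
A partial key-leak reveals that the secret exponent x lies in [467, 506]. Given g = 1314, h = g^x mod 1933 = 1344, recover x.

Compute 1314^467 mod 1933 = 247, then multiply by 1314 repeatedly:
  1314^467=247  1314^468=1747  1314^469=1087  1314^470=1764  1314^471=229
  1314^472=1291  1314^473=1133  1314^474=352  1314^475=541  1314^476=1463
  1314^477=980  1314^478=342  1314^479=932  1314^480=1059  1314^481=1699
  1314^482=1804  1314^483=598  1314^484=974  1314^485=190  1314^486=303
  1314^487=1877  1314^488=1803  1314^489=1217  1314^490=547  1314^491=1615
  1314^492=1609  1314^493=1457  1314^494=828  1314^495=1646  1314^496=1750
  1314^497=1163  1314^498=1112  1314^499=1753  1314^500=1239  1314^501=460
  1314^502=1344
Found 1344 at exponent 502.

502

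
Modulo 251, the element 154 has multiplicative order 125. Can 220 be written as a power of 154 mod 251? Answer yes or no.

no

220 ∈ ⟨154⟩ iff 220^125 ≡ 1 (mod 251), since |⟨154⟩| = 125.
220^125 mod 251 = 250.
Since 250 ≠ 1, 220 does not lie in the subgroup.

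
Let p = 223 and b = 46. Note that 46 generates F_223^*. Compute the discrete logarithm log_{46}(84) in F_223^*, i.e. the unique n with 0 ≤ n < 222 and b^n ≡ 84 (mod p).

157

Baby-step giant-step with m = ceil(sqrt(222)) = 15.
Baby table (46^j mod 223 for j=0..14):
  0:1  1:46  2:109  3:108  4:62  5:176  6:68  7:6
  8:53  9:208  10:202  11:149  12:164  13:185  14:36
Giant step factor: 46^(-15) ≡ 54 (mod 223).
Scan 84·54^i mod 223 for i = 0, 1, …:
  i=0: 84   i=1: 76   i=2: 90   i=3: 177
  i=4: 192   i=5: 110   i=6: 142   i=7: 86
  i=8: 184   i=9: 124   i=10: 6
Match at i=10, j=7: n = 10·15 + 7 = 157.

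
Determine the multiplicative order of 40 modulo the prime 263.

The order of 40 must divide p − 1 = 262 = 2 · 131.
Divisors: 1, 2, 131, 262.
Check each in increasing order: 40^1 ≡ 40;  40^2 ≡ 22;  40^131 ≡ 262;  40^262 ≡ 1.
Smallest exponent giving 1 is 262.

262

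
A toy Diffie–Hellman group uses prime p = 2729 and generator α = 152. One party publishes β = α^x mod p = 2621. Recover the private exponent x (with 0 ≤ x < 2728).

Baby-step giant-step with m = ceil(sqrt(2728)) = 53.
Baby table (152^j mod 2729 for j=0..52):
  0:1  1:152  2:1272  3:2314  4:2416  5:1546  6:298  7:1632
  8:2454  9:1864  10:2241  11:2236  12:1476  13:574  14:2649  15:1485
  16:1942  17:452  18:479  19:1854  20:721  21:432  22:168  23:975
  24:834  25:1234  26:1996  27:473  28:942  29:1276  30:193  31:2046
  32:2615  33:1775  34:2358  35:917  36:205  37:1141  38:1505  39:2253
  40:1331  41:366  42:1052  43:1622  44:934  45:60  46:933  47:2637
  48:2390  49:323  50:2703  51:1506  52:2405
Giant step factor: 152^(-53) ≡ 888 (mod 2729).
Scan 2621·888^i mod 2729 for i = 0, 1, …:
  i=0: 2621   i=1: 2340   i=2: 1151   i=3: 1442
  i=4: 595   i=5: 1663   i=6: 355   i=7: 1405
  i=8: 487   i=9: 1274   i=10: 1506
Match at i=10, j=51: x = 10·53 + 51 = 581.

581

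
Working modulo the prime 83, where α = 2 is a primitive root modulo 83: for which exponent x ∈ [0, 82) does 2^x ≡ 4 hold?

2

Baby-step giant-step with m = ceil(sqrt(82)) = 10.
Baby table (2^j mod 83 for j=0..9):
  0:1  1:2  2:4  3:8  4:16  5:32  6:64  7:45
  8:7  9:14
Giant step factor: 2^(-10) ≡ 3 (mod 83).
Scan 4·3^i mod 83 for i = 0, 1, …:
  i=0: 4
Match at i=0, j=2: x = 0·10 + 2 = 2.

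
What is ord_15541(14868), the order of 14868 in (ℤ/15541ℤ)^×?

5180

The order of 14868 must divide p − 1 = 15540 = 2^2 · 3 · 5 · 7 · 37.
Divisors: 1, 2, 3, 4, 5, 6, 7, 10, 12, 14, 15, 20, 21, 28, 30, 35, 37, 42, 60, 70, 74, 84, 105, 111, 140, 148, 185, 210, 222, 259, 370, 420, 444, 518, 555, 740, 777, 1036, 1110, 1295, 1554, 2220, 2590, 3108, 3885, 5180, 7770, 15540.
Check each in increasing order: 14868^1 ≡ 14868;  14868^2 ≡ 2240;  14868^3 ≡ 15498;  14868^4 ≡ 13398;  14868^5 ≡ 12467;  14868^6 ≡ 1849;  14868^7 ≡ 14444;  14868^10 ≡ 548;  14868^12 ≡ 15322;  14868^14 ≡ 6752;  14868^15 ≡ 9417;  14868^20 ≡ 5025;  14868^21 ≡ 6113;  14868^28 ≡ 7751;  14868^30 ≡ 2943;  14868^35 ≡ 13621;  14868^37 ≡ 4057;  14868^42 ≡ 8205;  14868^60 ≡ 4912;  14868^70 ≡ 3183;  14868^74 ≡ 1330;  14868^84 ≡ 13954;  14868^105 ≡ 11794;  14868^111 ≡ 3083;  14868^140 ≡ 14298;  14868^148 ≡ 12767;  14868^185 ≡ 13107;  14868^210 ≡ 6486;  14868^222 ≡ 9338;  14868^259 ≡ 10849;  14868^370 ≡ 3235;  14868^420 ≡ 14250;  14868^444 ≡ 13234;  14868^518 ≡ 8808;  14868^555 ≡ 5297;  14868^740 ≡ 6132;  14868^777 ≡ 11924;  14868^1036 ≡ 192;  14868^1110 ≡ 6704;  14868^1295 ≡ 514;  14868^1554 ≡ 12708;  14868^2220 ≡ 14585;  14868^2590 ≡ 15540;  14868^3108 ≡ 6733;  14868^3885 ≡ 15027;  14868^5180 ≡ 1.
Smallest exponent giving 1 is 5180.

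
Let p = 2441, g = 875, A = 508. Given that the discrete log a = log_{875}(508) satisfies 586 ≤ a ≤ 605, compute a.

591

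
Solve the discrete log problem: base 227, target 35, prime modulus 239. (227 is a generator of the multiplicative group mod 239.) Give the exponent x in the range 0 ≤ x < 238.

163

Baby-step giant-step with m = ceil(sqrt(238)) = 16.
Baby table (227^j mod 239 for j=0..15):
  0:1  1:227  2:144  3:184  4:182  5:206  6:157  7:28
  8:142  9:208  10:133  11:77  12:32  13:94  14:67  15:152
Giant step factor: 227^(-16) ≡ 220 (mod 239).
Scan 35·220^i mod 239 for i = 0, 1, …:
  i=0: 35   i=1: 52   i=2: 207   i=3: 130
  i=4: 159   i=5: 86   i=6: 39   i=7: 215
  i=8: 217   i=9: 179   i=10: 184
Match at i=10, j=3: x = 10·16 + 3 = 163.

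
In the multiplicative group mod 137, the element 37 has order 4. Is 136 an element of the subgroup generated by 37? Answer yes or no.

⟨37⟩ has order 4; its elements mod 137 are {1, 37, 100, 136}.
136 is in this set.

yes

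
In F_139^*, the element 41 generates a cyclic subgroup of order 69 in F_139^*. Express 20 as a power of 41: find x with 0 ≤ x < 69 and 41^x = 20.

Baby-step giant-step with m = ceil(sqrt(69)) = 9.
Baby table (41^j mod 139 for j=0..8):
  0:1  1:41  2:13  3:116  4:30  5:118  6:112  7:5
  8:66
Giant step factor: 41^(-9) ≡ 77 (mod 139).
Scan 20·77^i mod 139 for i = 0, 1, …:
  i=0: 20   i=1: 11   i=2: 13
Match at i=2, j=2: x = 2·9 + 2 = 20.

20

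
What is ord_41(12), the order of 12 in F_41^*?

40

The order of 12 must divide p − 1 = 40 = 2^3 · 5.
Divisors: 1, 2, 4, 5, 8, 10, 20, 40.
Check each in increasing order: 12^1 ≡ 12;  12^2 ≡ 21;  12^4 ≡ 31;  12^5 ≡ 3;  12^8 ≡ 18;  12^10 ≡ 9;  12^20 ≡ 40;  12^40 ≡ 1.
Smallest exponent giving 1 is 40.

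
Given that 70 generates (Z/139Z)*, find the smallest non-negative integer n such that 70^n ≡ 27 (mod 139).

Baby-step giant-step with m = ceil(sqrt(138)) = 12.
Baby table (70^j mod 139 for j=0..11):
  0:1  1:70  2:35  3:87  4:113  5:126  6:63  7:101
  8:120  9:60  10:30  11:15
Giant step factor: 70^(-12) ≡ 65 (mod 139).
Scan 27·65^i mod 139 for i = 0, 1, …:
  i=0: 27   i=1: 87
Match at i=1, j=3: n = 1·12 + 3 = 15.

15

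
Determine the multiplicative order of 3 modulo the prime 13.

The order of 3 must divide p − 1 = 12 = 2^2 · 3.
Divisors: 1, 2, 3, 4, 6, 12.
Check each in increasing order: 3^1 ≡ 3;  3^2 ≡ 9;  3^3 ≡ 1.
Smallest exponent giving 1 is 3.

3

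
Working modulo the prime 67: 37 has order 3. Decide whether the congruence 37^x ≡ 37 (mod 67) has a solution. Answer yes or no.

37 ∈ ⟨37⟩ iff 37^3 ≡ 1 (mod 67), since |⟨37⟩| = 3.
37^3 mod 67 = 1.
Since 1 = 1, 37 lies in the subgroup.

yes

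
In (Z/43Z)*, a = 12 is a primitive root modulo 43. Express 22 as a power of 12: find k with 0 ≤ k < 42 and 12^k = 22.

Successive powers of 12 modulo 43:
  12^0=1  12^1=12  12^2=15  12^3=8  12^4=10  12^5=34
  12^6=21  12^7=37  12^8=14  12^9=39  12^10=38  12^11=26
  12^12=11  12^13=3  12^14=36  12^15=2  12^16=24  12^17=30
  12^18=16  12^19=20  12^20=25  12^21=42  12^22=31  12^23=28
  12^24=35  12^25=33  12^26=9  12^27=22
So 12^27 ≡ 22 (mod 43), giving k = 27.

27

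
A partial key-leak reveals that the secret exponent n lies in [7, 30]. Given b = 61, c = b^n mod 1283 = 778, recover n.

Compute 61^7 mod 1283 = 375, then multiply by 61 repeatedly:
  61^7=375  61^8=1064  61^9=754  61^10=1089  61^11=996
  61^12=455  61^13=812  61^14=778
Found 778 at exponent 14.

14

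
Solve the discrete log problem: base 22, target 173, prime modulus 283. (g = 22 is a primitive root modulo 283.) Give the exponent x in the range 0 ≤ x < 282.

Baby-step giant-step with m = ceil(sqrt(282)) = 17.
Baby table (22^j mod 283 for j=0..16):
  0:1  1:22  2:201  3:177  4:215  5:202  6:199  7:133
  8:96  9:131  10:52  11:12  12:264  13:148  14:143  15:33
  16:160
Giant step factor: 22^(-17) ≡ 194 (mod 283).
Scan 173·194^i mod 283 for i = 0, 1, …:
  i=0: 173   i=1: 168   i=2: 47   i=3: 62
  i=4: 142   i=5: 97   i=6: 140   i=7: 275
  i=8: 146   i=9: 24     …   i=14: 20
  i=15: 201
Match at i=15, j=2: x = 15·17 + 2 = 257.

257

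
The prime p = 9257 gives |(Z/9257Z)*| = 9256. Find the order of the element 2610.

The order of 2610 must divide p − 1 = 9256 = 2^3 · 13 · 89.
Divisors: 1, 2, 4, 8, 13, 26, 52, 89, 104, 178, 356, 712, 1157, 2314, 4628, 9256.
Check each in increasing order: 2610^1 ≡ 2610;  2610^2 ≡ 8205;  2610^4 ≡ 5121;  2610^8 ≡ 8817;  2610^13 ≡ 6443;  2610^26 ≡ 3861;  2610^52 ≡ 3551;  2610^89 ≡ 188;  2610^104 ≡ 1567;  2610^178 ≡ 7573;  2610^356 ≡ 3214;  2610^712 ≡ 8241;  2610^1157 ≡ 6014;  2610^2314 ≡ 1097;  2610^4628 ≡ 9256;  2610^9256 ≡ 1.
Smallest exponent giving 1 is 9256.

9256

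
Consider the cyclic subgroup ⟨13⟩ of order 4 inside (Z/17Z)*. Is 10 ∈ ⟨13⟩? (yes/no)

no

⟨13⟩ has order 4; its elements mod 17 are {1, 4, 13, 16}.
10 is not in this set.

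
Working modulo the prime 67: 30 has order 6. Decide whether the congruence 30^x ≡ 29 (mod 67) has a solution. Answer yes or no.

yes

⟨30⟩ has order 6; its elements mod 67 are {1, 29, 30, 37, 38, 66}.
29 is in this set.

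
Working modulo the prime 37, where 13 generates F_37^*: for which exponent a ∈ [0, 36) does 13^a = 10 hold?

12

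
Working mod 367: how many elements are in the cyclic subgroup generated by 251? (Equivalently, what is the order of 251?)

The order of 251 must divide p − 1 = 366 = 2 · 3 · 61.
Divisors: 1, 2, 3, 6, 61, 122, 183, 366.
Check each in increasing order: 251^1 ≡ 251;  251^2 ≡ 244;  251^3 ≡ 322;  251^6 ≡ 190;  251^61 ≡ 283;  251^122 ≡ 83;  251^183 ≡ 1.
Smallest exponent giving 1 is 183.

183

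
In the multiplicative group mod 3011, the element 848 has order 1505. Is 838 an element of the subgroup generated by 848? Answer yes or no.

838 ∈ ⟨848⟩ iff 838^1505 ≡ 1 (mod 3011), since |⟨848⟩| = 1505.
838^1505 mod 3011 = 3010.
Since 3010 ≠ 1, 838 does not lie in the subgroup.

no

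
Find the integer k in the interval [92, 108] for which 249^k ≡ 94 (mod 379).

108

Compute 249^92 mod 379 = 270, then multiply by 249 repeatedly:
  249^92=270  249^93=147  249^94=219  249^95=334  249^96=165
  249^97=153  249^98=197  249^99=162  249^100=164  249^101=283
  249^102=352  249^103=99  249^104=16  249^105=194  249^106=173
  249^107=250  249^108=94
Found 94 at exponent 108.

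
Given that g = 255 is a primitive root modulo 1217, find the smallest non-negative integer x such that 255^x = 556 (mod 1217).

791

Baby-step giant-step with m = ceil(sqrt(1216)) = 35.
Baby table (255^j mod 1217 for j=0..34):
  0:1  1:255  2:524  3:967  4:751  5:436  6:433  7:885
  8:530  9:63  10:244  11:153  12:71  13:1067  14:694  15:505
  16:990  17:531  18:318  19:768  20:1120  21:822  22:286  23:1127
  24:173  25:303  26:594  27:562  28:921  29:1191  30:672  31:980
  32:415  33:1163  34:834
Giant step factor: 255^(-35) ≡ 810 (mod 1217).
Scan 556·810^i mod 1217 for i = 0, 1, …:
  i=0: 556   i=1: 70   i=2: 718   i=3: 1071
  i=4: 1006   i=5: 687   i=6: 301   i=7: 410
  i=8: 1076   i=9: 188     …   i=21: 1209
  i=22: 822
Match at i=22, j=21: x = 22·35 + 21 = 791.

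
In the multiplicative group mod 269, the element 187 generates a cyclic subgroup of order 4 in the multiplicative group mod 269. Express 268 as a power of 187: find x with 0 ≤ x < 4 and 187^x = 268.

2

Successive powers of 187 modulo 269:
  187^0=1  187^1=187  187^2=268
So 187^2 ≡ 268 (mod 269), giving x = 2.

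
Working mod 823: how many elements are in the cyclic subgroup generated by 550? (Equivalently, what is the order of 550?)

822

The order of 550 must divide p − 1 = 822 = 2 · 3 · 137.
Divisors: 1, 2, 3, 6, 137, 274, 411, 822.
Check each in increasing order: 550^1 ≡ 550;  550^2 ≡ 459;  550^3 ≡ 612;  550^6 ≡ 79;  550^137 ≡ 649;  550^274 ≡ 648;  550^411 ≡ 822;  550^822 ≡ 1.
Smallest exponent giving 1 is 822.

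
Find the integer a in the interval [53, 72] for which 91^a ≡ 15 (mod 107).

69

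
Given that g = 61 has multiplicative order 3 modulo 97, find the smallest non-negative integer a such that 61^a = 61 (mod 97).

1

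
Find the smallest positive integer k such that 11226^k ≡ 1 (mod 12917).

The order of 11226 must divide p − 1 = 12916 = 2^2 · 3229.
Divisors: 1, 2, 4, 3229, 6458, 12916.
Check each in increasing order: 11226^1 ≡ 11226;  11226^2 ≡ 4824;  11226^4 ≡ 7459;  11226^3229 ≡ 9139;  11226^6458 ≡ 12916;  11226^12916 ≡ 1.
Smallest exponent giving 1 is 12916.

12916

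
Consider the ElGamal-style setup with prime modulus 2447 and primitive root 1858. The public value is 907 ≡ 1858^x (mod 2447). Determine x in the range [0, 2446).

640

Baby-step giant-step with m = ceil(sqrt(2446)) = 50.
Baby table (1858^j mod 2447 for j=0..49):
  0:1  1:1858  2:1894  3:266  4:2381  5:2169  6:2240  7:2020
  8:1909  9:1219  10:1427  11:1265  12:1250  13:297  14:1251  15:2155
  16:698  17:2421  18:632  19:2143  20:425  21:1716  22:2334  23:488
  24:1314  25:1753  26:117  27:2050  28:1368  29:1758  30:2066  31:1732
  32:251  33:1428  34:676  35:697  36:563  37:1185  38:1877  39:491
  40:1994  41:94  42:915  43:1852  44:534  45:1137  46:785  47:118
  48:1461  49:815
Giant step factor: 1858^(-50) ≡ 1452 (mod 2447).
Scan 907·1452^i mod 2447 for i = 0, 1, …:
  i=0: 907   i=1: 478   i=2: 1555   i=3: 1726
  i=4: 424   i=5: 1451   i=6: 2432   i=7: 243
  i=8: 468   i=9: 1717   i=10: 2038   i=11: 753
  i=12: 1994
Match at i=12, j=40: x = 12·50 + 40 = 640.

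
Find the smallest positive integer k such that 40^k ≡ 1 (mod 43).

21

The order of 40 must divide p − 1 = 42 = 2 · 3 · 7.
Divisors: 1, 2, 3, 6, 7, 14, 21, 42.
Check each in increasing order: 40^1 ≡ 40;  40^2 ≡ 9;  40^3 ≡ 16;  40^6 ≡ 41;  40^7 ≡ 6;  40^14 ≡ 36;  40^21 ≡ 1.
Smallest exponent giving 1 is 21.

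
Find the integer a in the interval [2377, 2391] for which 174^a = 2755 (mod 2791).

2383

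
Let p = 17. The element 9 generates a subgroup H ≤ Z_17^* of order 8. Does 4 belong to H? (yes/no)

yes

⟨9⟩ has order 8; its elements mod 17 are {1, 2, 4, 8, 9, 13, 15, 16}.
4 is in this set.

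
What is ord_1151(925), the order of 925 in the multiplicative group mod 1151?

The order of 925 must divide p − 1 = 1150 = 2 · 5^2 · 23.
Divisors: 1, 2, 5, 10, 23, 25, 46, 50, 115, 230, 575, 1150.
Check each in increasing order: 925^1 ≡ 925;  925^2 ≡ 432;  925^5 ≡ 220;  925^10 ≡ 58;  925^23 ≡ 349;  925^25 ≡ 1138;  925^46 ≡ 946;  925^50 ≡ 169;  925^115 ≡ 683;  925^230 ≡ 334;  925^575 ≡ 1.
Smallest exponent giving 1 is 575.

575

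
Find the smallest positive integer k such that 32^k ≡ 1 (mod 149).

The order of 32 must divide p − 1 = 148 = 2^2 · 37.
Divisors: 1, 2, 4, 37, 74, 148.
Check each in increasing order: 32^1 ≡ 32;  32^2 ≡ 130;  32^4 ≡ 63;  32^37 ≡ 105;  32^74 ≡ 148;  32^148 ≡ 1.
Smallest exponent giving 1 is 148.

148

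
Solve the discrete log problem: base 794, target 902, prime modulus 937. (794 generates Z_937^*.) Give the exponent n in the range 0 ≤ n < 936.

Baby-step giant-step with m = ceil(sqrt(936)) = 31.
Baby table (794^j mod 937 for j=0..30):
  0:1  1:794  2:772  3:170  4:52  5:60  6:790  7:407
  8:830  9:309  10:789  11:550  12:58  13:139  14:737  15:490
  16:205  17:669  18:844  19:181  20:353  21:119  22:786  23:42
  24:553  25:566  26:581  27:310  28:646  29:385  30:228
Giant step factor: 794^(-31) ≡ 677 (mod 937).
Scan 902·677^i mod 937 for i = 0, 1, …:
  i=0: 902   i=1: 667   i=2: 862   i=3: 760
  i=4: 107   i=5: 290   i=6: 497   i=7: 86
  i=8: 128   i=9: 452     …   i=18: 106
  i=19: 550
Match at i=19, j=11: n = 19·31 + 11 = 600.

600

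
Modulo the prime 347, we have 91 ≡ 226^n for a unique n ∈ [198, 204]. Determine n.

201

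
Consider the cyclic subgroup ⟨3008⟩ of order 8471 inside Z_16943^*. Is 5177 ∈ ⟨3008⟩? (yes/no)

no

5177 ∈ ⟨3008⟩ iff 5177^8471 ≡ 1 (mod 16943), since |⟨3008⟩| = 8471.
5177^8471 mod 16943 = 16942.
Since 16942 ≠ 1, 5177 does not lie in the subgroup.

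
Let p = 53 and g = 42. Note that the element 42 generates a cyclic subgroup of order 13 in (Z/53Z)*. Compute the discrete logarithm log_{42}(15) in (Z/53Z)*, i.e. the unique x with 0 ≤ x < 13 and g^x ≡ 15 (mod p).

Successive powers of 42 modulo 53:
  42^0=1  42^1=42  42^2=15
So 42^2 ≡ 15 (mod 53), giving x = 2.

2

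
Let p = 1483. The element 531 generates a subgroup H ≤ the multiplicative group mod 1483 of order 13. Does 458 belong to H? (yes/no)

⟨531⟩ has order 13; its elements mod 1483 are {1, 132, 191, 391, 465, 531, 577, 737, 889, 1111, 1190, 1318, 1365}.
458 is not in this set.

no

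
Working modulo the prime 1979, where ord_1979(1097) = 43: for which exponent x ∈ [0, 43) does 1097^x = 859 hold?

Baby-step giant-step with m = ceil(sqrt(43)) = 7.
Baby table (1097^j mod 1979 for j=0..6):
  0:1  1:1097  2:177  3:227  4:1644  5:599  6:75
Giant step factor: 1097^(-7) ≡ 385 (mod 1979).
Scan 859·385^i mod 1979 for i = 0, 1, …:
  i=0: 859   i=1: 222   i=2: 373   i=3: 1117
  i=4: 602   i=5: 227
Match at i=5, j=3: x = 5·7 + 3 = 38.

38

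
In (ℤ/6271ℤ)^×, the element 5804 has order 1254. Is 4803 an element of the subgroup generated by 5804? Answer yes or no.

no

4803 ∈ ⟨5804⟩ iff 4803^1254 ≡ 1 (mod 6271), since |⟨5804⟩| = 1254.
4803^1254 mod 6271 = 692.
Since 692 ≠ 1, 4803 does not lie in the subgroup.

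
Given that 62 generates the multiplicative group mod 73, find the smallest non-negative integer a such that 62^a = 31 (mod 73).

Baby-step giant-step with m = ceil(sqrt(72)) = 9.
Baby table (62^j mod 73 for j=0..8):
  0:1  1:62  2:48  3:56  4:41  5:60  6:70  7:33
  8:2
Giant step factor: 62^(-9) ≡ 63 (mod 73).
Scan 31·63^i mod 73 for i = 0, 1, …:
  i=0: 31   i=1: 55   i=2: 34   i=3: 25
  i=4: 42   i=5: 18   i=6: 39   i=7: 48
Match at i=7, j=2: a = 7·9 + 2 = 65.

65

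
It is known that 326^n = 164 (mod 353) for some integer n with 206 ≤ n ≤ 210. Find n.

210

Compute 326^206 mod 353 = 25, then multiply by 326 repeatedly:
  326^206=25  326^207=31  326^208=222  326^209=7  326^210=164
Found 164 at exponent 210.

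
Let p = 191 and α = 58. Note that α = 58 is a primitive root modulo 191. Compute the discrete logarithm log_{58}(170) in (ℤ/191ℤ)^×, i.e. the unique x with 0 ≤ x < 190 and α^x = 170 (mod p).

116

Baby-step giant-step with m = ceil(sqrt(190)) = 14.
Baby table (58^j mod 191 for j=0..13):
  0:1  1:58  2:117  3:101  4:128  5:166  6:78  7:131
  8:149  9:47  10:52  11:151  12:163  13:95
Giant step factor: 58^(-14) ≡ 79 (mod 191).
Scan 170·79^i mod 191 for i = 0, 1, …:
  i=0: 170   i=1: 60   i=2: 156   i=3: 100
  i=4: 69   i=5: 103   i=6: 115   i=7: 108
  i=8: 128
Match at i=8, j=4: x = 8·14 + 4 = 116.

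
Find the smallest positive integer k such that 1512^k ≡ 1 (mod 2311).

385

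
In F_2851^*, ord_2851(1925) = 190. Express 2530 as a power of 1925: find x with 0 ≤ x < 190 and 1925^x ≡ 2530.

93

Baby-step giant-step with m = ceil(sqrt(190)) = 14.
Baby table (1925^j mod 2851 for j=0..13):
  0:1  1:1925  2:2176  3:681  4:2316  5:2187  6:1899  7:593
  8:1125  9:1716  10:1842  11:2057  12:2537  13:2813
Giant step factor: 1925^(-14) ≡ 1370 (mod 2851).
Scan 2530·1370^i mod 2851 for i = 0, 1, …:
  i=0: 2530   i=1: 2135   i=2: 2675   i=3: 1215
  i=4: 2417   i=5: 1279   i=6: 1716
Match at i=6, j=9: x = 6·14 + 9 = 93.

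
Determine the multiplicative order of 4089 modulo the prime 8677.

8676

The order of 4089 must divide p − 1 = 8676 = 2^2 · 3^2 · 241.
Divisors: 1, 2, 3, 4, 6, 9, 12, 18, 36, 241, 482, 723, 964, 1446, 2169, 2892, 4338, 8676.
Check each in increasing order: 4089^1 ≡ 4089;  4089^2 ≡ 8019;  4089^3 ≡ 7985;  4089^4 ≡ 7791;  4089^6 ≡ 1629;  4089^9 ≡ 742;  4089^12 ≡ 7156;  4089^18 ≡ 3913;  4089^36 ≡ 5341;  4089^241 ≡ 1934;  4089^482 ≡ 569;  4089^723 ≡ 7144;  4089^964 ≡ 2712;  4089^1446 ≡ 7299;  4089^2169 ≡ 3963;  4089^2892 ≡ 7298;  4089^4338 ≡ 8676;  4089^8676 ≡ 1.
Smallest exponent giving 1 is 8676.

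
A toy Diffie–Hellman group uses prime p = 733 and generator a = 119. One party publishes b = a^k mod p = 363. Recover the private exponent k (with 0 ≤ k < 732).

Baby-step giant-step with m = ceil(sqrt(732)) = 28.
Baby table (119^j mod 733 for j=0..27):
  0:1  1:119  2:234  3:725  4:514  5:327  6:64  7:286
  8:316  9:221  10:644  11:404  12:431  13:712  14:433  15:217
  16:168  17:201  18:463  19:122  20:591  21:694  22:490  23:403
  24:312  25:478  26:441  27:436
Giant step factor: 119^(-28) ≡ 461 (mod 733).
Scan 363·461^i mod 733 for i = 0, 1, …:
  i=0: 363   i=1: 219   i=2: 538   i=3: 264
  i=4: 26   i=5: 258   i=6: 192   i=7: 552
  i=8: 121   i=9: 73     …   i=13: 86
  i=14: 64
Match at i=14, j=6: k = 14·28 + 6 = 398.

398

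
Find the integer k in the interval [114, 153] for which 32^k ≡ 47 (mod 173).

Compute 32^114 mod 173 = 9, then multiply by 32 repeatedly:
  32^114=9  32^115=115  32^116=47
Found 47 at exponent 116.

116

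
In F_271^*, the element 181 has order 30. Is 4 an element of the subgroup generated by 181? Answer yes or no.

no

4 ∈ ⟨181⟩ iff 4^30 ≡ 1 (mod 271), since |⟨181⟩| = 30.
4^30 mod 271 = 169.
Since 169 ≠ 1, 4 does not lie in the subgroup.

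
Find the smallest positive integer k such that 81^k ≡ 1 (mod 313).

39

The order of 81 must divide p − 1 = 312 = 2^3 · 3 · 13.
Divisors: 1, 2, 3, 4, 6, 8, 12, 13, 24, 26, 39, 52, 78, 104, 156, 312.
Check each in increasing order: 81^1 ≡ 81;  81^2 ≡ 301;  81^3 ≡ 280;  81^4 ≡ 144;  81^6 ≡ 150;  81^8 ≡ 78;  81^12 ≡ 277;  81^13 ≡ 214;  81^24 ≡ 44;  81^26 ≡ 98;  81^39 ≡ 1.
Smallest exponent giving 1 is 39.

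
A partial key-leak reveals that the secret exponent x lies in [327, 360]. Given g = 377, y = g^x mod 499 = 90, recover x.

359

Compute 377^327 mod 499 = 3, then multiply by 377 repeatedly:
  377^327=3  377^328=133  377^329=241  377^330=39  377^331=232
  377^332=139  377^333=8  377^334=22  377^335=310  377^336=104
  377^337=286  377^338=38  377^339=354  377^340=225  377^341=494
  377^342=111  377^343=430  377^344=434  377^345=445  377^346=101
  377^347=153  377^348=296  377^349=315  377^350=492  377^351=355
  377^352=103  377^353=408  377^354=124  377^355=341  377^356=314
  377^357=115  377^358=441  377^359=90
Found 90 at exponent 359.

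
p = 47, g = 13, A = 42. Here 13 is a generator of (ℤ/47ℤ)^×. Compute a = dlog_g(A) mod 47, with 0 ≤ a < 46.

Baby-step giant-step with m = ceil(sqrt(46)) = 7.
Baby table (13^j mod 47 for j=0..6):
  0:1  1:13  2:28  3:35  4:32  5:40  6:3
Giant step factor: 13^(-7) ≡ 41 (mod 47).
Scan 42·41^i mod 47 for i = 0, 1, …:
  i=0: 42   i=1: 30   i=2: 8   i=3: 46
  i=4: 6   i=5: 11   i=6: 28
Match at i=6, j=2: a = 6·7 + 2 = 44.

44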